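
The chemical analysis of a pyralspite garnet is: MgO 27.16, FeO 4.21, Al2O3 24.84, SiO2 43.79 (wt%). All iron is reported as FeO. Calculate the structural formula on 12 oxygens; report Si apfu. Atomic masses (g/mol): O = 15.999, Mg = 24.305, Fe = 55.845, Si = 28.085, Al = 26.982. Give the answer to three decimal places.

MgO: 27.16/40.304 = 0.67388 mol → 0.67388 mol Mg, 0.67388 mol O.
FeO: 4.21/71.844 = 0.05860 mol → 0.05860 mol Fe, 0.05860 mol O.
Al2O3: 24.84/101.961 = 0.24362 mol → 0.48724 mol Al, 0.73086 mol O.
SiO2: 43.79/60.083 = 0.72883 mol → 0.72883 mol Si, 1.45766 mol O.
Total oxygen = 2.92100 mol. Normalization factor = 12/2.92100 = 4.10818.
Si per 12 O = 0.72883 × 4.10818 = 2.994.

2.994 Si apfu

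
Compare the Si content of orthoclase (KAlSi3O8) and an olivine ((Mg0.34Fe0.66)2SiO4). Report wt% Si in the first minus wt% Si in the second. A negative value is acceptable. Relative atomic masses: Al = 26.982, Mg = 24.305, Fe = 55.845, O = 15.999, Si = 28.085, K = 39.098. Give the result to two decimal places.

14.87 percentage points

First mineral: 84.255 g Si in 278.327 g formula = 30.27 wt% Si.
Second mineral: 28.085 g Si in 182.324 g formula = 15.40 wt% Si.
30.27% − 15.40% gives a difference of 14.87 percentage points.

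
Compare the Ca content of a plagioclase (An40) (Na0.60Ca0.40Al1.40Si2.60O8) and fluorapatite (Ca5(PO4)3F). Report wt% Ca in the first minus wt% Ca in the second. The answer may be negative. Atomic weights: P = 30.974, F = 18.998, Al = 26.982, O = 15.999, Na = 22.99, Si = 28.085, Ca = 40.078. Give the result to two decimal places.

-33.77 percentage points

M(Na0.60Ca0.40Al1.40Si2.60O8) = 268.613 g/mol, so wt% Ca = 16.031/268.613 × 100 = 5.97%.
M(Ca5(PO4)3F) = 504.298 g/mol, so wt% Ca = 200.390/504.298 × 100 = 39.74%.
5.97 − 39.74 = -33.77 pp.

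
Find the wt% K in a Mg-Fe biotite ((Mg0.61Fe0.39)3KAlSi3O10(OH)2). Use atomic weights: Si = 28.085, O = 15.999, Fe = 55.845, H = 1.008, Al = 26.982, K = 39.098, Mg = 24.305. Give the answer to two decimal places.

8.61 mass %

M((Mg0.61Fe0.39)3KAlSi3O10(OH)2) = 454.156 g/mol.
K contributes 1 × 39.098 = 39.098 g per mole.
39.098/454.156 = 0.0861 → 8.61%.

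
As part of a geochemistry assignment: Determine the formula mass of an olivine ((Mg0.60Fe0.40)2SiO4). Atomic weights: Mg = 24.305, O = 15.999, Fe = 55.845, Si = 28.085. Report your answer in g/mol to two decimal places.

165.92 g/mol

The formula mass is the sum 1.20*24.305 + 0.80*55.845 + 1*28.085 + 4*15.999.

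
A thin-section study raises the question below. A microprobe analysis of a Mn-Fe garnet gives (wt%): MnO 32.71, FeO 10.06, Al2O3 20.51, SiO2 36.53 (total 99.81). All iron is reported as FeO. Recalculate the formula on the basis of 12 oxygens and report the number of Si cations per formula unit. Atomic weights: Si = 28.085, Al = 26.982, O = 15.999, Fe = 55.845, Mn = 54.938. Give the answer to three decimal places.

3.014 Si apfu

32.71 wt% MnO ÷ 70.937 g/mol = 0.46111 mol, giving 0.46111 Mn and 0.46111 O.
10.06 wt% FeO ÷ 71.844 g/mol = 0.14003 mol, giving 0.14003 Fe and 0.14003 O.
20.51 wt% Al2O3 ÷ 101.961 g/mol = 0.20116 mol, giving 0.40232 Al and 0.60348 O.
36.53 wt% SiO2 ÷ 60.083 g/mol = 0.60799 mol, giving 0.60799 Si and 1.21598 O.
Oxygen sums to 2.42060; scaling by 12/2.42060 = 4.95745 puts the formula on 12 O.
Si: 0.60799 × 4.95745 = 3.014 atoms per formula unit.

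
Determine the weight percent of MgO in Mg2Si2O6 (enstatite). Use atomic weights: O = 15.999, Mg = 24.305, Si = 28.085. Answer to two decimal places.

M(Mg2Si2O6) = 200.774 g/mol; M(MgO) = 40.304 g/mol.
Moles MgO per formula unit = 2 Mg ÷ 1 = 2.0000.
MgO fraction = (2.0000 × 40.304) / 200.774 = 80.608/200.774 = 0.4015.

40.15 wt%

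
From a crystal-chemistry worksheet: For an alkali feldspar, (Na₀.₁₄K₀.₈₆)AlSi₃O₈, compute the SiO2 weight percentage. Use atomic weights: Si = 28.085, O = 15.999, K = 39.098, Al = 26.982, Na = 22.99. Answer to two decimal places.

Molar mass of (Na₀.₁₄K₀.₈₆)AlSi₃O₈ = 0.14×22.99 + 0.86×39.098 + 1×26.982 + 3×28.085 + 8×15.999 = 276.072 g/mol.
Each formula unit contains 3 Si, equivalent to 3/1 = 3.0000 mol SiO2.
M(SiO2) = 1×28.085 + 2×15.999 = 60.083 g/mol.
Mass of SiO2 per formula unit = 3.0000 × 60.083 = 180.249 g.
SiO2 wt% = 180.249 / 276.072 × 100 = 65.29%.

65.29 wt%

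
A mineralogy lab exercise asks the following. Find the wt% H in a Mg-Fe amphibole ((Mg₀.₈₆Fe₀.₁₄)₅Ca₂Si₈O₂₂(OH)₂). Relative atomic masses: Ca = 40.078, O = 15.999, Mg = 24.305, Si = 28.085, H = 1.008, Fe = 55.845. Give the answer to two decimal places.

Molar mass of (Mg₀.₈₆Fe₀.₁₄)₅Ca₂Si₈O₂₂(OH)₂: 4.30×24.305 + 0.70×55.845 + 2×40.078 + 8×28.085 + 24×15.999 + 2×1.008 = 834.431 g/mol.
Mass of H per formula unit: 2 × 1.008 = 2.016 g.
Weight fraction H = 2.016 / 834.431 = 0.0024.

0.24 mass %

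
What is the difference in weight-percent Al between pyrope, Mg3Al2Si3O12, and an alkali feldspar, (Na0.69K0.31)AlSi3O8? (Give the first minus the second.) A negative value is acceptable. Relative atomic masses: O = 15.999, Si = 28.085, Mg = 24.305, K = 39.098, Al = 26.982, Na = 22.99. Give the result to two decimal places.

3.29 percentage points

Al in Mg3Al2Si3O12: molar mass 403.122 g/mol; 2×26.982 = 53.964 g → 13.39 wt%.
Al in (Na0.69K0.31)AlSi3O8: molar mass 267.212 g/mol; 1×26.982 = 26.982 g → 10.10 wt%.
Difference = 13.39 − 10.10 = 3.29 percentage points.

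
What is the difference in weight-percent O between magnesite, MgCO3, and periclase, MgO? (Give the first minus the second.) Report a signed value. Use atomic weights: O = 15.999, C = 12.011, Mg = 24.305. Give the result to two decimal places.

First mineral: 47.997 g O in 84.313 g formula = 56.93 wt% O.
Second mineral: 15.999 g O in 40.304 g formula = 39.70 wt% O.
56.93% − 39.70% gives a difference of 17.23 percentage points.

17.23 percentage points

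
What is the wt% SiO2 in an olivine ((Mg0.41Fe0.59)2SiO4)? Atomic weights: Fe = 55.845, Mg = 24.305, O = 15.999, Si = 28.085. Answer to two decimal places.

33.77 wt%

Formula mass = 177.908 g/mol.
1 Si → 1.0000 mol SiO2 per formula unit; M(SiO2) = 60.083, so SiO2 mass = 60.083 g.
60.083/177.908 × 100 = 33.77 wt%.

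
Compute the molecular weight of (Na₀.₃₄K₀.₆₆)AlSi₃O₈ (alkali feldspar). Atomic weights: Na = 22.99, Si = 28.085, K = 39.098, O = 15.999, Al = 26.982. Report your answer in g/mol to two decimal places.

272.85 g/mol

The formula mass is the sum 0.34×22.99 + 0.66×39.098 + 1×26.982 + 3×28.085 + 8×15.999.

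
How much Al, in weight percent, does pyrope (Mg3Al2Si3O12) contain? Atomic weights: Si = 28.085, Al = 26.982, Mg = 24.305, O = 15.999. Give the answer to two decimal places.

13.39 weight percent

Formula mass = 3*24.305 + 2*26.982 + 3*28.085 + 12*15.999 = 403.122 g/mol, of which 53.964 g is Al.
So Al makes up 53.964/403.122 = 0.1339 of the mass, i.e. 13.39%.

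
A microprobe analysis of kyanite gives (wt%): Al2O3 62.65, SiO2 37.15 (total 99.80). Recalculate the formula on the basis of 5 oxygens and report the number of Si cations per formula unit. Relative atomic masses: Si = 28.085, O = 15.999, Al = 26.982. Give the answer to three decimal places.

1.004 Si apfu

Al2O3 (M=101.961): mol = 0.61445; Al = 1.22890, O = 1.84335.
SiO2 (M=60.083): mol = 0.61831; Si = 0.61831, O = 1.23662.
ΣO = 3.07997; factor = 5/ΣO = 1.62339.
Si apfu = 0.61831 × 1.62339 = 1.004.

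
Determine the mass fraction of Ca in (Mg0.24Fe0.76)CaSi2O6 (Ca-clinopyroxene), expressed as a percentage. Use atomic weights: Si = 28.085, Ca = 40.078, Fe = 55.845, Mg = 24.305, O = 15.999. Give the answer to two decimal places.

Molar mass of (Mg0.24Fe0.76)CaSi2O6: 0.24×24.305 + 0.76×55.845 + 1×40.078 + 2×28.085 + 6×15.999 = 240.517 g/mol.
Mass of Ca per formula unit: 1 × 40.078 = 40.078 g.
Weight fraction Ca = 40.078 / 240.517 = 0.1666.

16.66 mass %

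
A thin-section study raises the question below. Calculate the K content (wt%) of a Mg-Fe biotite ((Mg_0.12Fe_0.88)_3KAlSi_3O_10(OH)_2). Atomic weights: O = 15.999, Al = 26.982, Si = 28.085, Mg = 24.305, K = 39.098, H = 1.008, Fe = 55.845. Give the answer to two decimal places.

M((Mg_0.12Fe_0.88)_3KAlSi_3O_10(OH)_2) = 500.520 g/mol.
K contributes 1 × 39.098 = 39.098 g per mole.
39.098/500.520 = 0.0781 → 7.81%.

7.81 wt%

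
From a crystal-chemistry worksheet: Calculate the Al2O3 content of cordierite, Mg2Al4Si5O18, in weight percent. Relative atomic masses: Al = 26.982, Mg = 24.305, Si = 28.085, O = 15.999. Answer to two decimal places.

M(Mg2Al4Si5O18) = 584.945 g/mol; M(Al2O3) = 101.961 g/mol.
Moles Al2O3 per formula unit = 4 Al ÷ 2 = 2.0000.
Al2O3 fraction = (2.0000 × 101.961) / 584.945 = 203.922/584.945 = 0.3486.

34.86 wt%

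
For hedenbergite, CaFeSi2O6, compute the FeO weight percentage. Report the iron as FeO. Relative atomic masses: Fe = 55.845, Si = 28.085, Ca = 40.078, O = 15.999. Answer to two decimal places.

Molar mass of CaFeSi2O6 = 1×40.078 + 1×55.845 + 2×28.085 + 6×15.999 = 248.087 g/mol.
Each formula unit contains 1 Fe, equivalent to 1/1 = 1.0000 mol FeO.
M(FeO) = 1×55.845 + 1×15.999 = 71.844 g/mol.
Mass of FeO per formula unit = 1.0000 × 71.844 = 71.844 g.
FeO wt% = 71.844 / 248.087 × 100 = 28.96%.

28.96 wt%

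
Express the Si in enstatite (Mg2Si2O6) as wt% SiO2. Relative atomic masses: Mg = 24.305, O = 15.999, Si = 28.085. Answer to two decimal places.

59.85 wt%

Molar mass of Mg2Si2O6 = 2×24.305 + 2×28.085 + 6×15.999 = 200.774 g/mol.
Each formula unit contains 2 Si, equivalent to 2/1 = 2.0000 mol SiO2.
M(SiO2) = 1×28.085 + 2×15.999 = 60.083 g/mol.
Mass of SiO2 per formula unit = 2.0000 × 60.083 = 120.166 g.
SiO2 wt% = 120.166 / 200.774 × 100 = 59.85%.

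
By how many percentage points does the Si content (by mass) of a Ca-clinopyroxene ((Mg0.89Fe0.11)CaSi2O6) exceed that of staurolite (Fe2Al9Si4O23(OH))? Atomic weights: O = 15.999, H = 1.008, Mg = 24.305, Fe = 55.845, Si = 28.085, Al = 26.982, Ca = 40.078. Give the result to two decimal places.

12.34 percentage points

M((Mg0.89Fe0.11)CaSi2O6) = 220.016 g/mol, so wt% Si = 56.170/220.016 × 100 = 25.53%.
M(Fe2Al9Si4O23(OH)) = 851.852 g/mol, so wt% Si = 112.340/851.852 × 100 = 13.19%.
25.53 − 13.19 = 12.34 pp.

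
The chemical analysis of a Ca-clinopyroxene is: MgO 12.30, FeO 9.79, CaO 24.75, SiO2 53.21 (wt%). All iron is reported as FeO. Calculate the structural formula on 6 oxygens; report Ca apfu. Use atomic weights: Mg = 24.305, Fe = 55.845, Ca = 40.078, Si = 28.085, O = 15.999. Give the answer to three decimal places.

0.998 Ca apfu

MgO (M=40.304): mol = 0.30518; Mg = 0.30518, O = 0.30518.
FeO (M=71.844): mol = 0.13627; Fe = 0.13627, O = 0.13627.
CaO (M=56.077): mol = 0.44136; Ca = 0.44136, O = 0.44136.
SiO2 (M=60.083): mol = 0.88561; Si = 0.88561, O = 1.77122.
ΣO = 2.65403; factor = 6/ΣO = 2.26071.
Ca apfu = 0.44136 × 2.26071 = 0.998.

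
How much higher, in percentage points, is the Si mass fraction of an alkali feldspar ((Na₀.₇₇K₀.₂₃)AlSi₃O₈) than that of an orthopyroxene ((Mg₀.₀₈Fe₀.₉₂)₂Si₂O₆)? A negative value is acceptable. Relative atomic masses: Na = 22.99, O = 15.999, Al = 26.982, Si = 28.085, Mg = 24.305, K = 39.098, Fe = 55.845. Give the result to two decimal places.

9.98 percentage points

First mineral: 84.255 g Si in 265.924 g formula = 31.68 wt% Si.
Second mineral: 56.170 g Si in 258.808 g formula = 21.70 wt% Si.
31.68% − 21.70% gives a difference of 9.98 percentage points.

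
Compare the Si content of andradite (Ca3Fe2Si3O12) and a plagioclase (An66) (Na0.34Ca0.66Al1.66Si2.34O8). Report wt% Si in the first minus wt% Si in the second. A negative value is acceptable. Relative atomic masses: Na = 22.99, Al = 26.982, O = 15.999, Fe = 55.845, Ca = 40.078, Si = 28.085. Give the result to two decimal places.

-7.51 percentage points

M(Ca3Fe2Si3O12) = 508.167 g/mol, so wt% Si = 84.255/508.167 × 100 = 16.58%.
M(Na0.34Ca0.66Al1.66Si2.34O8) = 272.769 g/mol, so wt% Si = 65.719/272.769 × 100 = 24.09%.
16.58 − 24.09 = -7.51 pp.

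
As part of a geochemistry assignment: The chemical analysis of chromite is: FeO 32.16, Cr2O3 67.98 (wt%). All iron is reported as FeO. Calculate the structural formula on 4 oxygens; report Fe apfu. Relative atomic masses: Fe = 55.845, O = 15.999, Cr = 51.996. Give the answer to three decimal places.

1.001 Fe apfu

FeO: 32.16/71.844 = 0.44764 mol → 0.44764 mol Fe, 0.44764 mol O.
Cr2O3: 67.98/151.989 = 0.44727 mol → 0.89454 mol Cr, 1.34181 mol O.
Total oxygen = 1.78945 mol. Normalization factor = 4/1.78945 = 2.23532.
Fe per 4 O = 0.44764 × 2.23532 = 1.001.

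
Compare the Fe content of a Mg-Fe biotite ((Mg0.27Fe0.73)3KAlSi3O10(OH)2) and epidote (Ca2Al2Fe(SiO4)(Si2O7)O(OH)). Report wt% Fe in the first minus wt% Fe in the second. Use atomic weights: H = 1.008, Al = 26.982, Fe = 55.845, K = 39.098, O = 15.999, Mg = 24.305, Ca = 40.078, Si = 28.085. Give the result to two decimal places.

Fe in (Mg0.27Fe0.73)3KAlSi3O10(OH)2: molar mass 486.327 g/mol; 2.19×55.845 = 122.301 g → 25.15 wt%.
Fe in Ca2Al2Fe(SiO4)(Si2O7)O(OH): molar mass 483.215 g/mol; 1×55.845 = 55.845 g → 11.56 wt%.
Difference = 25.15 − 11.56 = 13.59 percentage points.

13.59 percentage points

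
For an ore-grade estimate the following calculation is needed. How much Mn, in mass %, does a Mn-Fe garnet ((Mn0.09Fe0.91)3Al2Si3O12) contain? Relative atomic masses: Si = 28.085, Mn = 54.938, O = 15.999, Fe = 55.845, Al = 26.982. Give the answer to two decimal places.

2.98 mass %

Molar mass of (Mn0.09Fe0.91)3Al2Si3O12: 0.27×54.938 + 2.73×55.845 + 2×26.982 + 3×28.085 + 12×15.999 = 497.497 g/mol.
Mass of Mn per formula unit: 0.27 × 54.938 = 14.833 g.
Weight fraction Mn = 14.833 / 497.497 = 0.0298.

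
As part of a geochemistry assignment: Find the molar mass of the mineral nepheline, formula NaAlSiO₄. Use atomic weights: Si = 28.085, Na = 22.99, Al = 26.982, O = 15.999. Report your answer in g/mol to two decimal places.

142.05 g/mol

Na: 1 × 22.99 = 22.9900
Al: 1 × 26.982 = 26.9820
Si: 1 × 28.085 = 28.0850
O: 4 × 15.999 = 63.9960
Summing the contributions gives the formula mass.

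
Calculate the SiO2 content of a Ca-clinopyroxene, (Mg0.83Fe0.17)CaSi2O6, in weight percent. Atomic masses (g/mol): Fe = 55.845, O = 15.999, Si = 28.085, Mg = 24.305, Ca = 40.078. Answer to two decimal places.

54.15 wt%

Molar mass of (Mg0.83Fe0.17)CaSi2O6 = 0.83*24.305 + 0.17*55.845 + 1*40.078 + 2*28.085 + 6*15.999 = 221.909 g/mol.
Each formula unit contains 2 Si, equivalent to 2/1 = 2.0000 mol SiO2.
M(SiO2) = 1×28.085 + 2×15.999 = 60.083 g/mol.
Mass of SiO2 per formula unit = 2.0000 × 60.083 = 120.166 g.
SiO2 wt% = 120.166 / 221.909 × 100 = 54.15%.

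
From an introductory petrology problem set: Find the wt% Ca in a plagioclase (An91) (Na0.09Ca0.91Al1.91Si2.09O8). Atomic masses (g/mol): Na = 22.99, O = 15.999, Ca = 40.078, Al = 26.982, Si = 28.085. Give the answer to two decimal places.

Formula mass = 0.09·22.99 + 0.91·40.078 + 1.91·26.982 + 2.09·28.085 + 8·15.999 = 276.765 g/mol, of which 36.471 g is Ca.
So Ca makes up 36.471/276.765 = 0.1318 of the mass, i.e. 13.18%.

13.18 mass %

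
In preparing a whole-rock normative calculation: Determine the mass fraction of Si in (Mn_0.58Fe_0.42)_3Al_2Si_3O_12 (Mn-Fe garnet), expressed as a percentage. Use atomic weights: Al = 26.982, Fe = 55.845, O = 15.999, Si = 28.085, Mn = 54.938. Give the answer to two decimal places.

M((Mn_0.58Fe_0.42)_3Al_2Si_3O_12) = 496.164 g/mol.
Si contributes 3 × 28.085 = 84.255 g per mole.
84.255/496.164 = 0.1698 → 16.98%.

16.98 mass %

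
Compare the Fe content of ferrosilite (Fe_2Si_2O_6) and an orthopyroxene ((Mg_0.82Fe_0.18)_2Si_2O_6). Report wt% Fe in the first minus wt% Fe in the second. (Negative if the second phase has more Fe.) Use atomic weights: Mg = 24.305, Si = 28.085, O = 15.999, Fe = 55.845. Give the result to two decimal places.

First mineral: 111.690 g Fe in 263.854 g formula = 42.33 wt% Fe.
Second mineral: 20.104 g Fe in 212.128 g formula = 9.48 wt% Fe.
42.33% − 9.48% gives a difference of 32.85 percentage points.

32.85 percentage points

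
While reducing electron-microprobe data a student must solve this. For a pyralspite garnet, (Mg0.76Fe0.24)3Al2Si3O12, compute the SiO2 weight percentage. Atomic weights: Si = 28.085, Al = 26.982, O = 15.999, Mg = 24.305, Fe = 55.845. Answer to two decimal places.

42.33 wt%

Molar mass of (Mg0.76Fe0.24)3Al2Si3O12 = 2.28*24.305 + 0.72*55.845 + 2*26.982 + 3*28.085 + 12*15.999 = 425.831 g/mol.
Each formula unit contains 3 Si, equivalent to 3/1 = 3.0000 mol SiO2.
M(SiO2) = 1×28.085 + 2×15.999 = 60.083 g/mol.
Mass of SiO2 per formula unit = 3.0000 × 60.083 = 180.249 g.
SiO2 wt% = 180.249 / 425.831 × 100 = 42.33%.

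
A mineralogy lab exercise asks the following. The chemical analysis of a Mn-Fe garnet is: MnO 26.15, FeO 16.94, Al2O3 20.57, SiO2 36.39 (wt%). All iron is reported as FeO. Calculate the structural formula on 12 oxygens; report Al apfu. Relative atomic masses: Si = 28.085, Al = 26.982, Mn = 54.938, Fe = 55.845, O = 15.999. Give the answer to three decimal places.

26.15 wt% MnO ÷ 70.937 g/mol = 0.36864 mol, giving 0.36864 Mn and 0.36864 O.
16.94 wt% FeO ÷ 71.844 g/mol = 0.23579 mol, giving 0.23579 Fe and 0.23579 O.
20.57 wt% Al2O3 ÷ 101.961 g/mol = 0.20174 mol, giving 0.40348 Al and 0.60522 O.
36.39 wt% SiO2 ÷ 60.083 g/mol = 0.60566 mol, giving 0.60566 Si and 1.21132 O.
Oxygen sums to 2.42097; scaling by 12/2.42097 = 4.95669 puts the formula on 12 O.
Al: 0.40348 × 4.95669 = 2.000 atoms per formula unit.

2.000 Al apfu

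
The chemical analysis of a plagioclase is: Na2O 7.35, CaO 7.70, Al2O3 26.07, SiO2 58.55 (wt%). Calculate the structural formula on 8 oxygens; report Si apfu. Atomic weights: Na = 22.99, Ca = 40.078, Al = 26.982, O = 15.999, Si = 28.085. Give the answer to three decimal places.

2.623 Si apfu

7.35 wt% Na2O ÷ 61.979 g/mol = 0.11859 mol, giving 0.23718 Na and 0.11859 O.
7.70 wt% CaO ÷ 56.077 g/mol = 0.13731 mol, giving 0.13731 Ca and 0.13731 O.
26.07 wt% Al2O3 ÷ 101.961 g/mol = 0.25569 mol, giving 0.51138 Al and 0.76707 O.
58.55 wt% SiO2 ÷ 60.083 g/mol = 0.97449 mol, giving 0.97449 Si and 1.94898 O.
Oxygen sums to 2.97195; scaling by 8/2.97195 = 2.69184 puts the formula on 8 O.
Si: 0.97449 × 2.69184 = 2.623 atoms per formula unit.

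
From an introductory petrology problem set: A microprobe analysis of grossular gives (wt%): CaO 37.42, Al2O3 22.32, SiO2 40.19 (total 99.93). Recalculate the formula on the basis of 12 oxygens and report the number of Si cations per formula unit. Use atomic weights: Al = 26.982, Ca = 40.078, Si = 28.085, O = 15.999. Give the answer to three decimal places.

37.42 wt% CaO ÷ 56.077 g/mol = 0.66730 mol, giving 0.66730 Ca and 0.66730 O.
22.32 wt% Al2O3 ÷ 101.961 g/mol = 0.21891 mol, giving 0.43782 Al and 0.65673 O.
40.19 wt% SiO2 ÷ 60.083 g/mol = 0.66891 mol, giving 0.66891 Si and 1.33782 O.
Oxygen sums to 2.66185; scaling by 12/2.66185 = 4.50814 puts the formula on 12 O.
Si: 0.66891 × 4.50814 = 3.016 atoms per formula unit.

3.016 Si apfu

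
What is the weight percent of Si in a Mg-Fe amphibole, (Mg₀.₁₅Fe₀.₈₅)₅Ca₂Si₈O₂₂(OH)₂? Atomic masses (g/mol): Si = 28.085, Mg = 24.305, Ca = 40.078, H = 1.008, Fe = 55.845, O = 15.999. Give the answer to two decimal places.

M((Mg₀.₁₅Fe₀.₈₅)₅Ca₂Si₈O₂₂(OH)₂) = 946.398 g/mol.
Si contributes 8 × 28.085 = 224.680 g per mole.
224.680/946.398 = 0.2374 → 23.74%.

23.74 wt%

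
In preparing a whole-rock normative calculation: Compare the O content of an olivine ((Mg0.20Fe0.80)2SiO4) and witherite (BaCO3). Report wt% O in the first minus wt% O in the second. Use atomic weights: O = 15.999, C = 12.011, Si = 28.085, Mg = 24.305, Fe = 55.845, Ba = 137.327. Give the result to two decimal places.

M((Mg0.20Fe0.80)2SiO4) = 191.155 g/mol, so wt% O = 63.996/191.155 × 100 = 33.48%.
M(BaCO3) = 197.335 g/mol, so wt% O = 47.997/197.335 × 100 = 24.32%.
33.48 − 24.32 = 9.16 pp.

9.16 percentage points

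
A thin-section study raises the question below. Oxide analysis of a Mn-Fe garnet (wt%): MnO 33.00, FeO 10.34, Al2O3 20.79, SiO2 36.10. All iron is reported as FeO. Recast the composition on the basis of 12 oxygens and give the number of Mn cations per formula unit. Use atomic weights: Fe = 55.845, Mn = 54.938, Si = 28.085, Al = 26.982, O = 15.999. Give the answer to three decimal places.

MnO (M=70.937): mol = 0.46520; Mn = 0.46520, O = 0.46520.
FeO (M=71.844): mol = 0.14392; Fe = 0.14392, O = 0.14392.
Al2O3 (M=101.961): mol = 0.20390; Al = 0.40780, O = 0.61170.
SiO2 (M=60.083): mol = 0.60084; Si = 0.60084, O = 1.20168.
ΣO = 2.42250; factor = 12/ΣO = 4.95356.
Mn apfu = 0.46520 × 4.95356 = 2.304.

2.304 Mn apfu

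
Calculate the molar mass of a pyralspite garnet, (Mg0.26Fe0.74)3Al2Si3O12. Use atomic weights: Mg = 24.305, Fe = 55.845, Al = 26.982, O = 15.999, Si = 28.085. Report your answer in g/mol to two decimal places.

Mg: 0.78 × 24.305 = 18.9579
Fe: 2.22 × 55.845 = 123.9759
Al: 2 × 26.982 = 53.9640
Si: 3 × 28.085 = 84.2550
O: 12 × 15.999 = 191.9880
Summing the contributions gives the formula mass.

473.14 g/mol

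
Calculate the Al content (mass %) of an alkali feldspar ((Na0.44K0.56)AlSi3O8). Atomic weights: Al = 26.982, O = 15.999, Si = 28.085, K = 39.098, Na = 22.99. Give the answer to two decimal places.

9.95 mass %

Molar mass of (Na0.44K0.56)AlSi3O8: 0.44·22.99 + 0.56·39.098 + 1·26.982 + 3·28.085 + 8·15.999 = 271.239 g/mol.
Mass of Al per formula unit: 1 × 26.982 = 26.982 g.
Weight fraction Al = 26.982 / 271.239 = 0.0995.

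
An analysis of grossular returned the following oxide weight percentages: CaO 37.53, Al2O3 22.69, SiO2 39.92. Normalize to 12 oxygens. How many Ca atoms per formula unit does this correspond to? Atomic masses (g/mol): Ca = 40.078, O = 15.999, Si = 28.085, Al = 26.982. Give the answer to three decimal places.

3.013 Ca apfu

CaO: 37.53/56.077 = 0.66926 mol → 0.66926 mol Ca, 0.66926 mol O.
Al2O3: 22.69/101.961 = 0.22254 mol → 0.44508 mol Al, 0.66762 mol O.
SiO2: 39.92/60.083 = 0.66441 mol → 0.66441 mol Si, 1.32882 mol O.
Total oxygen = 2.66570 mol. Normalization factor = 12/2.66570 = 4.50163.
Ca per 12 O = 0.66926 × 4.50163 = 3.013.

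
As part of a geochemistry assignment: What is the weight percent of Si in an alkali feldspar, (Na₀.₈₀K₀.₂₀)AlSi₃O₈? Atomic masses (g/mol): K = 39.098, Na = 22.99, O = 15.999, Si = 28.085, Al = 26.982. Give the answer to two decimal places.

31.74 wt%

Formula mass = 0.80*22.99 + 0.20*39.098 + 1*26.982 + 3*28.085 + 8*15.999 = 265.441 g/mol, of which 84.255 g is Si.
So Si makes up 84.255/265.441 = 0.3174 of the mass, i.e. 31.74%.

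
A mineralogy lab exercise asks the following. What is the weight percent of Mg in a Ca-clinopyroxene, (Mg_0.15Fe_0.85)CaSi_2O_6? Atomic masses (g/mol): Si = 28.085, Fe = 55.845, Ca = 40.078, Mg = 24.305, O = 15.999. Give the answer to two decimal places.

1.50 mass %

M((Mg_0.15Fe_0.85)CaSi_2O_6) = 243.356 g/mol.
Mg contributes 0.15 × 24.305 = 3.646 g per mole.
3.646/243.356 = 0.0150 → 1.50%.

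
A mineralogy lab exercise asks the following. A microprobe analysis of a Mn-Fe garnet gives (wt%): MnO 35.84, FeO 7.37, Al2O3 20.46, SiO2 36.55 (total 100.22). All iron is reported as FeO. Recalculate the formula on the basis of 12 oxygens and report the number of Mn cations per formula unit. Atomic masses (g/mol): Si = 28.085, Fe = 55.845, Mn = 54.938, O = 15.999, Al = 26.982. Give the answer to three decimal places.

MnO: 35.84/70.937 = 0.50524 mol → 0.50524 mol Mn, 0.50524 mol O.
FeO: 7.37/71.844 = 0.10258 mol → 0.10258 mol Fe, 0.10258 mol O.
Al2O3: 20.46/101.961 = 0.20066 mol → 0.40132 mol Al, 0.60198 mol O.
SiO2: 36.55/60.083 = 0.60833 mol → 0.60833 mol Si, 1.21666 mol O.
Total oxygen = 2.42646 mol. Normalization factor = 12/2.42646 = 4.94548.
Mn per 12 O = 0.50524 × 4.94548 = 2.499.

2.499 Mn apfu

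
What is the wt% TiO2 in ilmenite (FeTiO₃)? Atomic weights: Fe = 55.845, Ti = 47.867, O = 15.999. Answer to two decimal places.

Formula mass = 151.709 g/mol.
1 Ti → 1.0000 mol TiO2 per formula unit; M(TiO2) = 79.865, so TiO2 mass = 79.865 g.
79.865/151.709 × 100 = 52.64 wt%.

52.64 wt%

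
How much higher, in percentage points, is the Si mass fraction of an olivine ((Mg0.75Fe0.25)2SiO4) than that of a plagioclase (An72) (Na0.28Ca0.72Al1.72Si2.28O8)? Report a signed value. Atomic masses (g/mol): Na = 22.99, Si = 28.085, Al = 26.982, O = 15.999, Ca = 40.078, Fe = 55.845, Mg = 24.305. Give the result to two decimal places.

-5.44 percentage points

Si in (Mg0.75Fe0.25)2SiO4: molar mass 156.461 g/mol; 1×28.085 = 28.085 g → 17.95 wt%.
Si in Na0.28Ca0.72Al1.72Si2.28O8: molar mass 273.728 g/mol; 2.28×28.085 = 64.034 g → 23.39 wt%.
Difference = 17.95 − 23.39 = -5.44 percentage points.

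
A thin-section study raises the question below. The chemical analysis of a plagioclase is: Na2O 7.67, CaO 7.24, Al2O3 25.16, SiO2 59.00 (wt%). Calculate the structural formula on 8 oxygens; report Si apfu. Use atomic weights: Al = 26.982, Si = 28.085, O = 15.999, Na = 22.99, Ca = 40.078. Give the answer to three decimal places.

Na2O: 7.67/61.979 = 0.12375 mol → 0.24750 mol Na, 0.12375 mol O.
CaO: 7.24/56.077 = 0.12911 mol → 0.12911 mol Ca, 0.12911 mol O.
Al2O3: 25.16/101.961 = 0.24676 mol → 0.49352 mol Al, 0.74028 mol O.
SiO2: 59.00/60.083 = 0.98197 mol → 0.98197 mol Si, 1.96394 mol O.
Total oxygen = 2.95708 mol. Normalization factor = 8/2.95708 = 2.70537.
Si per 8 O = 0.98197 × 2.70537 = 2.657.

2.657 Si apfu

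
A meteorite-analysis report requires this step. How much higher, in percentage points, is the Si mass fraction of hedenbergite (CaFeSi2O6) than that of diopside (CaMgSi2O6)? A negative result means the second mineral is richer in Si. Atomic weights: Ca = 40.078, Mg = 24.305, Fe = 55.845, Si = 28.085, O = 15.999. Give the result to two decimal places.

Si in CaFeSi2O6: molar mass 248.087 g/mol; 2×28.085 = 56.170 g → 22.64 wt%.
Si in CaMgSi2O6: molar mass 216.547 g/mol; 2×28.085 = 56.170 g → 25.94 wt%.
Difference = 22.64 − 25.94 = -3.30 percentage points.

-3.30 percentage points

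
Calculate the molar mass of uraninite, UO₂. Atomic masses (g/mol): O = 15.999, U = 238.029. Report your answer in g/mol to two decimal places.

The formula mass is the sum 1(238.029) + 2(15.999).

270.03 g/mol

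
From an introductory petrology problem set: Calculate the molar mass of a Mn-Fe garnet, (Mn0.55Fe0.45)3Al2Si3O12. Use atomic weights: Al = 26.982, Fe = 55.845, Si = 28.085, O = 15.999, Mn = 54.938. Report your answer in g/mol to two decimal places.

M = 1.65·54.938 + 1.35·55.845 + 2·26.982 + 3·28.085 + 12·15.999

496.25 g/mol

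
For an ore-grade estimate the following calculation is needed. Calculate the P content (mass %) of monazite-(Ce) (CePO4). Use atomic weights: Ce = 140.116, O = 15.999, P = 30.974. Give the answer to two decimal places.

M(CePO4) = 235.086 g/mol.
P contributes 1 × 30.974 = 30.974 g per mole.
30.974/235.086 = 0.1318 → 13.18%.

13.18 mass %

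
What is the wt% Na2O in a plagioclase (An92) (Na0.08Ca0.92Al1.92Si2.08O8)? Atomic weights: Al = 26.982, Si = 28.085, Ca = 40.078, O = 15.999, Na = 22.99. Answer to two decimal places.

0.90 wt%

M(Na0.08Ca0.92Al1.92Si2.08O8) = 276.925 g/mol; M(Na2O) = 61.979 g/mol.
Moles Na2O per formula unit = 0.08 Na ÷ 2 = 0.0400.
Na2O fraction = (0.0400 × 61.979) / 276.925 = 2.479/276.925 = 0.0090.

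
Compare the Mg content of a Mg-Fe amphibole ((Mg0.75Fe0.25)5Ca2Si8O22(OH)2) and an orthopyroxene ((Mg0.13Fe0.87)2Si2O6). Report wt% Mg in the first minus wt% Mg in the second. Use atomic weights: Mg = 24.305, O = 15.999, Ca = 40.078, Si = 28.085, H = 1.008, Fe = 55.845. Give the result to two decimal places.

8.23 percentage points

Mg in (Mg0.75Fe0.25)5Ca2Si8O22(OH)2: molar mass 851.778 g/mol; 3.75×24.305 = 91.144 g → 10.70 wt%.
Mg in (Mg0.13Fe0.87)2Si2O6: molar mass 255.654 g/mol; 0.26×24.305 = 6.319 g → 2.47 wt%.
Difference = 10.70 − 2.47 = 8.23 percentage points.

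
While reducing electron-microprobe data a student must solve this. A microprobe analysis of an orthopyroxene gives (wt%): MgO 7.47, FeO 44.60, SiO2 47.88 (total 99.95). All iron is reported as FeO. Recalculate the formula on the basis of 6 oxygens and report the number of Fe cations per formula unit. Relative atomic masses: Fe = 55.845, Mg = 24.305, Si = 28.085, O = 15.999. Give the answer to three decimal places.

1.552 Fe apfu

7.47 wt% MgO ÷ 40.304 g/mol = 0.18534 mol, giving 0.18534 Mg and 0.18534 O.
44.60 wt% FeO ÷ 71.844 g/mol = 0.62079 mol, giving 0.62079 Fe and 0.62079 O.
47.88 wt% SiO2 ÷ 60.083 g/mol = 0.79690 mol, giving 0.79690 Si and 1.59380 O.
Oxygen sums to 2.39993; scaling by 6/2.39993 = 2.50007 puts the formula on 6 O.
Fe: 0.62079 × 2.50007 = 1.552 atoms per formula unit.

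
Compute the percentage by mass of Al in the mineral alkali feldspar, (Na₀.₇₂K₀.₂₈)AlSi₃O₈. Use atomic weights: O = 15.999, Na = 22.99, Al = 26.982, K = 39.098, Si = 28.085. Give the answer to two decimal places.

M((Na₀.₇₂K₀.₂₈)AlSi₃O₈) = 266.729 g/mol.
Al contributes 1 × 26.982 = 26.982 g per mole.
26.982/266.729 = 0.1012 → 10.12%.

10.12 wt%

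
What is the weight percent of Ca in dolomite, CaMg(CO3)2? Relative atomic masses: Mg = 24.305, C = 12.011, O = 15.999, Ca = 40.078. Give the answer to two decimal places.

21.73 wt%

Molar mass of CaMg(CO3)2: 1×40.078 + 1×24.305 + 2×12.011 + 6×15.999 = 184.399 g/mol.
Mass of Ca per formula unit: 1 × 40.078 = 40.078 g.
Weight fraction Ca = 40.078 / 184.399 = 0.2173.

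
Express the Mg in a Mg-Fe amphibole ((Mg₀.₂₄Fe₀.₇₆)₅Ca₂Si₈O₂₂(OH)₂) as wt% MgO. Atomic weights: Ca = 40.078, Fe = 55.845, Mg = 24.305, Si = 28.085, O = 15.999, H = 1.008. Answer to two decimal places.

Molar mass of (Mg₀.₂₄Fe₀.₇₆)₅Ca₂Si₈O₂₂(OH)₂ = 1.20·24.305 + 3.80·55.845 + 2·40.078 + 8·28.085 + 24·15.999 + 2·1.008 = 932.205 g/mol.
Each formula unit contains 1.20 Mg, equivalent to 1.20/1 = 1.2000 mol MgO.
M(MgO) = 1×24.305 + 1×15.999 = 40.304 g/mol.
Mass of MgO per formula unit = 1.2000 × 40.304 = 48.365 g.
MgO wt% = 48.365 / 932.205 × 100 = 5.19%.

5.19 wt%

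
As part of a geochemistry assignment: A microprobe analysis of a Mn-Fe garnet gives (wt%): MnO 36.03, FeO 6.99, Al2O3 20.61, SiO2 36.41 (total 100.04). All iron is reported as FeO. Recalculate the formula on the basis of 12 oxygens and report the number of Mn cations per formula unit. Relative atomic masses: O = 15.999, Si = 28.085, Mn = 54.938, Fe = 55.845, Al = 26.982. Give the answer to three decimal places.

2.515 Mn apfu

MnO: 36.03/70.937 = 0.50792 mol → 0.50792 mol Mn, 0.50792 mol O.
FeO: 6.99/71.844 = 0.09729 mol → 0.09729 mol Fe, 0.09729 mol O.
Al2O3: 20.61/101.961 = 0.20214 mol → 0.40428 mol Al, 0.60642 mol O.
SiO2: 36.41/60.083 = 0.60600 mol → 0.60600 mol Si, 1.21200 mol O.
Total oxygen = 2.42363 mol. Normalization factor = 12/2.42363 = 4.95125.
Mn per 12 O = 0.50792 × 4.95125 = 2.515.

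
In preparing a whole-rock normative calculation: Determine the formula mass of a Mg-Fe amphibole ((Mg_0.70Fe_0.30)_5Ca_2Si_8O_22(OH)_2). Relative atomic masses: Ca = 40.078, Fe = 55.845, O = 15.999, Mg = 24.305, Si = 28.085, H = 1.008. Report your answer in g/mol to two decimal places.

Mg: 3.50 × 24.305 = 85.0675
Fe: 1.50 × 55.845 = 83.7675
Ca: 2 × 40.078 = 80.1560
Si: 8 × 28.085 = 224.6800
O: 24 × 15.999 = 383.9760
H: 2 × 1.008 = 2.0160
Summing the contributions gives the formula mass.

859.66 g/mol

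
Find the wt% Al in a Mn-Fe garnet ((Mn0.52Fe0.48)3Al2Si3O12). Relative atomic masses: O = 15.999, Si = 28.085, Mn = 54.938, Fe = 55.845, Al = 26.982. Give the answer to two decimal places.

M((Mn0.52Fe0.48)3Al2Si3O12) = 496.327 g/mol.
Al contributes 2 × 26.982 = 53.964 g per mole.
53.964/496.327 = 0.1087 → 10.87%.

10.87 mass %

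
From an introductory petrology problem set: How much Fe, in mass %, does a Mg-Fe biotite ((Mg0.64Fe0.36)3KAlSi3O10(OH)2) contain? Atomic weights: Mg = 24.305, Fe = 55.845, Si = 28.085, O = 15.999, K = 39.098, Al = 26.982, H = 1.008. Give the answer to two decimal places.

13.36 mass %

Molar mass of (Mg0.64Fe0.36)3KAlSi3O10(OH)2: 1.92×24.305 + 1.08×55.845 + 1×39.098 + 1×26.982 + 3×28.085 + 12×15.999 + 2×1.008 = 451.317 g/mol.
Mass of Fe per formula unit: 1.08 × 55.845 = 60.313 g.
Weight fraction Fe = 60.313 / 451.317 = 0.1336.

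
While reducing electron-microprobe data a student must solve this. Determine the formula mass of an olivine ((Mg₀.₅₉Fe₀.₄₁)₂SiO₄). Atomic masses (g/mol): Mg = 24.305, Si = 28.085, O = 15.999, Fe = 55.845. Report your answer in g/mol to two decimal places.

The formula mass is the sum 1.18*24.305 + 0.82*55.845 + 1*28.085 + 4*15.999.

166.55 g/mol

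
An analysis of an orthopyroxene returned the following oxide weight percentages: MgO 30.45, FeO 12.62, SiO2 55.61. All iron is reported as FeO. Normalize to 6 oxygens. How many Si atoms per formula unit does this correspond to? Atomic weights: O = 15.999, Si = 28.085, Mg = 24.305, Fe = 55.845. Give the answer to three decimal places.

1.996 Si apfu

MgO (M=40.304): mol = 0.75551; Mg = 0.75551, O = 0.75551.
FeO (M=71.844): mol = 0.17566; Fe = 0.17566, O = 0.17566.
SiO2 (M=60.083): mol = 0.92555; Si = 0.92555, O = 1.85110.
ΣO = 2.78227; factor = 6/ΣO = 2.15651.
Si apfu = 0.92555 × 2.15651 = 1.996.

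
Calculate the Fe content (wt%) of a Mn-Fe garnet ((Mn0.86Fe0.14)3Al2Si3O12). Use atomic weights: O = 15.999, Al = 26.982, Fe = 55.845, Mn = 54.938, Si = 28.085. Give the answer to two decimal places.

Formula mass = 2.58×54.938 + 0.42×55.845 + 2×26.982 + 3×28.085 + 12×15.999 = 495.402 g/mol, of which 23.455 g is Fe.
So Fe makes up 23.455/495.402 = 0.0473 of the mass, i.e. 4.73%.

4.73 wt%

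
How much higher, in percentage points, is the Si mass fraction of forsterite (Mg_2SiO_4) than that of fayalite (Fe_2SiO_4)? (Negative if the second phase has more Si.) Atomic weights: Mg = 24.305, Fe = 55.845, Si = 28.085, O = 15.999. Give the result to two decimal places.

6.18 percentage points

M(Mg_2SiO_4) = 140.691 g/mol, so wt% Si = 28.085/140.691 × 100 = 19.96%.
M(Fe_2SiO_4) = 203.771 g/mol, so wt% Si = 28.085/203.771 × 100 = 13.78%.
19.96 − 13.78 = 6.18 pp.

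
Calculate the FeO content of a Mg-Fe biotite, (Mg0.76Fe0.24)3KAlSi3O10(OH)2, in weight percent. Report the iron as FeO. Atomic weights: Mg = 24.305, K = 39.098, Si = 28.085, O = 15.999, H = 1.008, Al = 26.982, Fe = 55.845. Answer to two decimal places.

11.76 wt%

Molar mass of (Mg0.76Fe0.24)3KAlSi3O10(OH)2 = 2.28*24.305 + 0.72*55.845 + 1*39.098 + 1*26.982 + 3*28.085 + 12*15.999 + 2*1.008 = 439.963 g/mol.
Each formula unit contains 0.72 Fe, equivalent to 0.72/1 = 0.7200 mol FeO.
M(FeO) = 1×55.845 + 1×15.999 = 71.844 g/mol.
Mass of FeO per formula unit = 0.7200 × 71.844 = 51.728 g.
FeO wt% = 51.728 / 439.963 × 100 = 11.76%.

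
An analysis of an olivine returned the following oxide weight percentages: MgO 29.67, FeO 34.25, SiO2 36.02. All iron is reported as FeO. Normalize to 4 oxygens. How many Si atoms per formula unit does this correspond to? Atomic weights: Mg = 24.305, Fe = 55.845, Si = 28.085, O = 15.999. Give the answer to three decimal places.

0.994 Si apfu

29.67 wt% MgO ÷ 40.304 g/mol = 0.73616 mol, giving 0.73616 Mg and 0.73616 O.
34.25 wt% FeO ÷ 71.844 g/mol = 0.47673 mol, giving 0.47673 Fe and 0.47673 O.
36.02 wt% SiO2 ÷ 60.083 g/mol = 0.59950 mol, giving 0.59950 Si and 1.19900 O.
Oxygen sums to 2.41189; scaling by 4/2.41189 = 1.65845 puts the formula on 4 O.
Si: 0.59950 × 1.65845 = 0.994 atoms per formula unit.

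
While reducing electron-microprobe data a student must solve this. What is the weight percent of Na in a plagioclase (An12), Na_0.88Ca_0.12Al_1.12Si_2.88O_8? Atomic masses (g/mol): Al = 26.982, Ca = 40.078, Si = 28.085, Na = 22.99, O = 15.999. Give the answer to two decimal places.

7.66 weight percent

Formula mass = 0.88×22.99 + 0.12×40.078 + 1.12×26.982 + 2.88×28.085 + 8×15.999 = 264.137 g/mol, of which 20.231 g is Na.
So Na makes up 20.231/264.137 = 0.0766 of the mass, i.e. 7.66%.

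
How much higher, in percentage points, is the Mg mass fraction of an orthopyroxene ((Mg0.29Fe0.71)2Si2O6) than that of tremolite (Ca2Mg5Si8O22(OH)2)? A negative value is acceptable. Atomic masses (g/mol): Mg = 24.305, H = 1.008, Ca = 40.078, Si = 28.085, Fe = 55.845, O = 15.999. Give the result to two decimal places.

-9.22 percentage points

Mg in (Mg0.29Fe0.71)2Si2O6: molar mass 245.561 g/mol; 0.58×24.305 = 14.097 g → 5.74 wt%.
Mg in Ca2Mg5Si8O22(OH)2: molar mass 812.353 g/mol; 5×24.305 = 121.525 g → 14.96 wt%.
Difference = 5.74 − 14.96 = -9.22 percentage points.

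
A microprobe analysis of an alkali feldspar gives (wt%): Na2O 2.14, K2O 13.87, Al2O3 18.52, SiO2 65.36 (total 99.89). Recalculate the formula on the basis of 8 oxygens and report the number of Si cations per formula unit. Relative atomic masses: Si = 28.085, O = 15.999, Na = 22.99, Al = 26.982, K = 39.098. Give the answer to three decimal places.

2.998 Si apfu

Na2O: 2.14/61.979 = 0.03453 mol → 0.06906 mol Na, 0.03453 mol O.
K2O: 13.87/94.195 = 0.14725 mol → 0.29450 mol K, 0.14725 mol O.
Al2O3: 18.52/101.961 = 0.18164 mol → 0.36328 mol Al, 0.54492 mol O.
SiO2: 65.36/60.083 = 1.08783 mol → 1.08783 mol Si, 2.17566 mol O.
Total oxygen = 2.90236 mol. Normalization factor = 8/2.90236 = 2.75638.
Si per 8 O = 1.08783 × 2.75638 = 2.998.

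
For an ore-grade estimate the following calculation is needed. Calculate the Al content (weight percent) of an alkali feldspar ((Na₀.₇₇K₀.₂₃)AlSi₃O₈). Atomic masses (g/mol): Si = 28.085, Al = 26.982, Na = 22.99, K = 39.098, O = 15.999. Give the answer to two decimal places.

10.15 weight percent

Formula mass = 0.77*22.99 + 0.23*39.098 + 1*26.982 + 3*28.085 + 8*15.999 = 265.924 g/mol, of which 26.982 g is Al.
So Al makes up 26.982/265.924 = 0.1015 of the mass, i.e. 10.15%.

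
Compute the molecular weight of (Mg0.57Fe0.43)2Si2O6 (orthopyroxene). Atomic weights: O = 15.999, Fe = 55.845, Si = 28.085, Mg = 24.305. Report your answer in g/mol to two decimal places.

227.90 g/mol

Mg: 1.14 × 24.305 = 27.7077
Fe: 0.86 × 55.845 = 48.0267
Si: 2 × 28.085 = 56.1700
O: 6 × 15.999 = 95.9940
Summing the contributions gives the formula mass.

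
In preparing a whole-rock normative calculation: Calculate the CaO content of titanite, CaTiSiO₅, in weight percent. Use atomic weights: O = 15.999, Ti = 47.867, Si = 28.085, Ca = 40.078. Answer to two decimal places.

Molar mass of CaTiSiO₅ = 1·40.078 + 1·47.867 + 1·28.085 + 5·15.999 = 196.025 g/mol.
Each formula unit contains 1 Ca, equivalent to 1/1 = 1.0000 mol CaO.
M(CaO) = 1×40.078 + 1×15.999 = 56.077 g/mol.
Mass of CaO per formula unit = 1.0000 × 56.077 = 56.077 g.
CaO wt% = 56.077 / 196.025 × 100 = 28.61%.

28.61 wt%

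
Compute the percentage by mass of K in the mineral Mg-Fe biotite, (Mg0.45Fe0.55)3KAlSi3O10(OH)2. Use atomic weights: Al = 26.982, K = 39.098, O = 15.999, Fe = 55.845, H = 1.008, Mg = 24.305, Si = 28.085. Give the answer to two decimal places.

Molar mass of (Mg0.45Fe0.55)3KAlSi3O10(OH)2: 1.35×24.305 + 1.65×55.845 + 1×39.098 + 1×26.982 + 3×28.085 + 12×15.999 + 2×1.008 = 469.295 g/mol.
Mass of K per formula unit: 1 × 39.098 = 39.098 g.
Weight fraction K = 39.098 / 469.295 = 0.0833.

8.33 wt%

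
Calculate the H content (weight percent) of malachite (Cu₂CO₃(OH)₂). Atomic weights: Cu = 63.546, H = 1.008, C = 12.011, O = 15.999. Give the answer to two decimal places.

M(Cu₂CO₃(OH)₂) = 221.114 g/mol.
H contributes 2 × 1.008 = 2.016 g per mole.
2.016/221.114 = 0.0091 → 0.91%.

0.91 weight percent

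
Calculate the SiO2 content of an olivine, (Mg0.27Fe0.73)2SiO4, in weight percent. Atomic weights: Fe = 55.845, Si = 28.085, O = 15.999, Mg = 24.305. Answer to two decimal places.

32.17 wt%

Formula mass = 186.739 g/mol.
1 Si → 1.0000 mol SiO2 per formula unit; M(SiO2) = 60.083, so SiO2 mass = 60.083 g.
60.083/186.739 × 100 = 32.17 wt%.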